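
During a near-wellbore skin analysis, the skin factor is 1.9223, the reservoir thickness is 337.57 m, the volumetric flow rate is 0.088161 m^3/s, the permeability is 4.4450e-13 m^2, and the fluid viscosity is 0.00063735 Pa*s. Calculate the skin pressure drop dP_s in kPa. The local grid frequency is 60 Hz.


dP_s = S * q * mu / (2*pi*k*hr) / 1000
dP_s = 1.9223 * 0.088161 * 0.00063735 / (2*pi*4.4450e-13*337.57) / 1000
dP_s = 114.57 kPa


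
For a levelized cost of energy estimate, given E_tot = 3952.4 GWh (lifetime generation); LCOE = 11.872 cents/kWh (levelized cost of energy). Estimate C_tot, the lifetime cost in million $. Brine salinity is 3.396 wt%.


C_tot = LCOE / 100 * E_tot
C_tot = 11.872 / 100 * 3952.4
C_tot = 469.23 million $


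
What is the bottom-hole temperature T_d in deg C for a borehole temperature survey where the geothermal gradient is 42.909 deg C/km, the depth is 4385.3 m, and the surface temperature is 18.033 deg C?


T_d = T_surf + grad * d / 1000
T_d = 18.033 + 42.909 * 4385.3 / 1000
T_d = 206.20 deg C


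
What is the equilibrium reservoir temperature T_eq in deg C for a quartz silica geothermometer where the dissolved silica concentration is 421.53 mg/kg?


T_eq = 1309 / (5.19 - log10(SiO2)) - 273.15
T_eq = 1309 / (5.19 - log10(421.53)) - 273.15
T_eq = 237.15 deg C


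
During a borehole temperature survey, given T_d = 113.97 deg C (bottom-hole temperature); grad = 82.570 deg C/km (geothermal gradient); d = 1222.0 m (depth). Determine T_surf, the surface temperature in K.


T_surf = T_d - grad * d / 1000
T_surf = 113.97 - 82.570 * 1222.0 / 1000
T_surf = 13.06946 deg C
Convert to K: 13.06946 + 273.15 = 286.22 K
T_surf = 286.22 K


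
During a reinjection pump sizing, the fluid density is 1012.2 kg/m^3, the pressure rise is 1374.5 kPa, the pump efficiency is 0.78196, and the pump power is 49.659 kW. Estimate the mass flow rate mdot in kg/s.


mdot = P_pump * rho * eta / dP
mdot = 49.659 * 1012.2 * 0.78196 / 1374.5
mdot = 28.596 kg/s


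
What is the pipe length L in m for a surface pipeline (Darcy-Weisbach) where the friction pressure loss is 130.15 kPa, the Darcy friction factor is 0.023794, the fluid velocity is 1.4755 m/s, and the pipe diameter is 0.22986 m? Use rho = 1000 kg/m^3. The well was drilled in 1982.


L = dP*1000*D / (f*rho*vel^2/2)
L = 130.15*1000*0.22986 / (0.023794*1000*1.4755^2/2)
L = 1155.0 m


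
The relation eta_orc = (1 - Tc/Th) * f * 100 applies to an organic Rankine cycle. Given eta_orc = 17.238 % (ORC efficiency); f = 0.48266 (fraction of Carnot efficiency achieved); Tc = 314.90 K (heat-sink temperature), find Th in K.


Th = Tc / (1 - (eta_orc/100)/f)
Th = 314.90 / (1 - (17.238/100)/0.48266)
Th = 489.85 K


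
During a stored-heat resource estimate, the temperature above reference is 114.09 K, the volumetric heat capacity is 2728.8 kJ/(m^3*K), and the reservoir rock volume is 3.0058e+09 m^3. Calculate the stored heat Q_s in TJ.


Q_s = Vr * rhoc * dT / 1e12
Q_s = 3.0058e+09 * 2728.8 * 114.09 / 1e12
Q_s = 935.7921 PJ
Convert: 935.7921 PJ * 1000.0 = 9.3579e+05 TJ
Q_s = 9.3579e+05 TJ


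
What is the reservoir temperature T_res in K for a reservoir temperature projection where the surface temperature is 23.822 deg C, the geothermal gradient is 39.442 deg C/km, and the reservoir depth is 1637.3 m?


T_res = T_surf + grad * d / 1000
T_res = 23.822 + 39.442 * 1637.3 / 1000
T_res = 88.40039 deg C
Convert to K: 88.40039 + 273.15 = 361.55 K
T_res = 361.55 K


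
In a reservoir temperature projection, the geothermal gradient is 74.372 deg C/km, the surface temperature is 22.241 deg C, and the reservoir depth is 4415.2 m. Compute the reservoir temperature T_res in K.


T_res = T_surf + grad * d / 1000
T_res = 22.241 + 74.372 * 4415.2 / 1000
T_res = 350.6083 deg C
Convert to K: 350.6083 + 273.15 = 623.76 K
T_res = 623.76 K


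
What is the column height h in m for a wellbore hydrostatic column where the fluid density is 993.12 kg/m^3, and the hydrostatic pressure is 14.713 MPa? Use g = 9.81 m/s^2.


h = P * 1e6 / (g * rho)
h = 14.713 * 1e6 / (9.81 * 993.12)
h = 1510.2 m


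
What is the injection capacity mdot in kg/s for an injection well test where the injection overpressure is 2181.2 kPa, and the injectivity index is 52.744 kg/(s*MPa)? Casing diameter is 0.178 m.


mdot = II * dP / 1000
mdot = 52.744 * 2181.2 / 1000
mdot = 115.05 kg/s


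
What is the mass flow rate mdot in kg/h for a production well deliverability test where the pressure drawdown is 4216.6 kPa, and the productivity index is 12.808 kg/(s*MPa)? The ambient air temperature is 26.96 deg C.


mdot = PI * dP / 1000
mdot = 12.808 * 4216.6 / 1000
mdot = 54.00621 kg/s
Convert: 54.00621 kg/s * 3600.0 = 1.9442e+05 kg/h
mdot = 1.9442e+05 kg/h


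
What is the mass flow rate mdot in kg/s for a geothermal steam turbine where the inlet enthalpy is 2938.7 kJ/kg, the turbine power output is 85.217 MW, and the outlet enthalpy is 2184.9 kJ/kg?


mdot = P * 1000 / (h_in - h_out)
mdot = 85.217 * 1000 / (2938.7 - 2184.9)
mdot = 113.05 kg/s


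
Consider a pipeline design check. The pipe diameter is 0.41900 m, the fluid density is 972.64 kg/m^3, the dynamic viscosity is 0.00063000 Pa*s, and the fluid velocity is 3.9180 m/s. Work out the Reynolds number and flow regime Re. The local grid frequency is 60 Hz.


Step 1: Re = rho*vel*D/mu = 972.64*3.918*0.419/0.00063 = 2.5345e+06
Step 2: Re = 2.5345e+06 > 4000, so flow is turbulent.
Re = 2.5345e+06 (turbulent)


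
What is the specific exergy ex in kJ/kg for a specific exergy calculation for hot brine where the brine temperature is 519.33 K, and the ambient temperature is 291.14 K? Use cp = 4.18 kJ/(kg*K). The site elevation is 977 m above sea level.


ex = cp * ((T_b - T_0) - T_0 * ln(T_b/T_0))
ex = 4.18 * ((519.33 - 291.14) - 291.14 * ln(519.33/291.14))
ex = 249.53 kJ/kg


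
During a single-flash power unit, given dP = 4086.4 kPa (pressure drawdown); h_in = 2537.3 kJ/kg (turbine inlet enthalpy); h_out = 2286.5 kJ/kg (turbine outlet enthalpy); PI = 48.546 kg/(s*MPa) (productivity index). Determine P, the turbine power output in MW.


Step 1: mdot = PI * dP / 1000 = 48.546 * 4086.4 / 1000 = 198.3784 kg/s
Step 2: P = mdot*(h_in - h_out)/1000 = 198.3784*(2537.3 - 2286.5)/1000 = 49.753 MW
P = 49.753 MW


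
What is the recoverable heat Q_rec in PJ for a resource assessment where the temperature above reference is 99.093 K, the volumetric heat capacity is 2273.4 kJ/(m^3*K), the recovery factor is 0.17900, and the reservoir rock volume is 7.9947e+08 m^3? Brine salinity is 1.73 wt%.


Step 1: Q_s = Vr*rhoc*dT/1e12 = 7.9947e+08*2273.4*99.093/1e12 = 180.1030 PJ
Step 2: Q_rec = Q_s * RF = 180.1030 * 0.179 = 32.238 PJ
Q_rec = 32.238 PJ


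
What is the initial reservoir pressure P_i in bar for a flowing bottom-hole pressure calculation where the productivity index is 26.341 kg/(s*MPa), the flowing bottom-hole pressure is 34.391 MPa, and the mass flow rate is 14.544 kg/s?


P_i = P_wf + mdot / PI
P_i = 34.391 + 14.544 / 26.341
P_i = 34.94314 MPa
Convert: 34.94314 MPa * 10.0 = 349.43 bar
P_i = 349.43 bar


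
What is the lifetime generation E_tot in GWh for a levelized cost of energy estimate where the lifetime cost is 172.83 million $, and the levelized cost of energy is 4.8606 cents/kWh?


E_tot = C_tot / LCOE * 100
E_tot = 172.83 / 4.8606 * 100
E_tot = 3555.7 GWh


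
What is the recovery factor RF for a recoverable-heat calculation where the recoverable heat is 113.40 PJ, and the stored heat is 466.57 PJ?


RF = Q_rec / Q_s
RF = 113.40 / 466.57
RF = 0.24305


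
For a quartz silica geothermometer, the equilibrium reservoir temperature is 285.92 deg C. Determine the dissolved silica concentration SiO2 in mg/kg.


SiO2 = 10^(5.19 - 1309/(T_eq + 273.15))
SiO2 = 10^(5.19 - 1309/(285.92 + 273.15))
SiO2 = 705.69 mg/kg


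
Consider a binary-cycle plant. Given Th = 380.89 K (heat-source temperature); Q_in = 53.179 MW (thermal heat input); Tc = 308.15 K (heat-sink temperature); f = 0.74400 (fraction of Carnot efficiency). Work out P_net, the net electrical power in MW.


Step 1: eta = (1 - Tc/Th)*f = (1 - 308.15/380.89)*0.744 = 0.1420845
Step 2: P_net = eta * Q_in = 0.1420845 * 53.179 = 7.5559 MW
P_net = 7.5559 MW


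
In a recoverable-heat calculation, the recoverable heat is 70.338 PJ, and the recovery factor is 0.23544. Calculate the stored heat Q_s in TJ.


Q_s = Q_rec / RF
Q_s = 70.338 / 0.23544
Q_s = 298.7513 PJ
Convert: 298.7513 PJ * 1000.0 = 2.9875e+05 TJ
Q_s = 2.9875e+05 TJ


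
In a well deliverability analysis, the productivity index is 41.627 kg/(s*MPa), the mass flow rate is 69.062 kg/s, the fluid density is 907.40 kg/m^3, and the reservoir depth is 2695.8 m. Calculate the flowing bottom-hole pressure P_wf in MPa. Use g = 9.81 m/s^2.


Step 1: P_i = rho*g*h/1e6 = 907.4*9.81*2695.8/1e6 = 23.99692 MPa
Step 2: P_wf = P_i - mdot/PI = 23.99692 - 69.062/41.627 = 22.338 MPa
P_wf = 22.338 MPa


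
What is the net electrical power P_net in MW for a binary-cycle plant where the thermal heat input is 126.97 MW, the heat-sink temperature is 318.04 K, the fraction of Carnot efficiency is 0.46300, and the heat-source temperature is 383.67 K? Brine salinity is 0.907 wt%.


Step 1: eta = (1 - Tc/Th)*f = (1 - 318.04/383.67)*0.463 = 0.07920007
Step 2: P_net = eta * Q_in = 0.07920007 * 126.97 = 10.056 MW
P_net = 10.056 MW


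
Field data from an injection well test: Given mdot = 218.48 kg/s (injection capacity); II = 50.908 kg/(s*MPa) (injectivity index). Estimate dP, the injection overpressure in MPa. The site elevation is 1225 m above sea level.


dP = mdot * 1000 / II
dP = 218.48 * 1000 / 50.908
dP = 4291.663 kPa
Convert: 4291.663 kPa * 0.001 = 4.2917 MPa
dP = 4.2917 MPa


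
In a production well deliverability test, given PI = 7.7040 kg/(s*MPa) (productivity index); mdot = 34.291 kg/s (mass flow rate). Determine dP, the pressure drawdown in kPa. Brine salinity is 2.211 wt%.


dP = mdot * 1000 / PI
dP = 34.291 * 1000 / 7.7040
dP = 4451.1 kPa


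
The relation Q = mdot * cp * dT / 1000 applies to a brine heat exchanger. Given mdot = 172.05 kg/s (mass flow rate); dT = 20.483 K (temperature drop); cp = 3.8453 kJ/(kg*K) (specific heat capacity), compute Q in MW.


Q = mdot * cp * dT / 1000
Q = 172.05 * 3.8453 * 20.483 / 1000
Q = 13.551 MW


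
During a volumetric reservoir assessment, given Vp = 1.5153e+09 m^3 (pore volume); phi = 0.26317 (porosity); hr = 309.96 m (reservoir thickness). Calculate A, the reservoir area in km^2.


A = Vp / (1e6 * hr * phi)
A = 1.5153e+09 / (1e6 * 309.96 * 0.26317)
A = 18.576 km^2


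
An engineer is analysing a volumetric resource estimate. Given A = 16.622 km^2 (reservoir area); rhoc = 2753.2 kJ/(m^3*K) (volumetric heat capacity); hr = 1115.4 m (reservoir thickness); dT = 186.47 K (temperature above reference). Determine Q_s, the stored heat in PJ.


Step 1: Vr = A*1e6*hr = 16.622*1e6*1115.4 = 1.854018e+10 m^3
Step 2: Q_s = Vr*rhoc*dT/1e12 = 1.854018e+10*2753.2*186.47/1e12 = 9518.3 PJ
Q_s = 9518.3 PJ


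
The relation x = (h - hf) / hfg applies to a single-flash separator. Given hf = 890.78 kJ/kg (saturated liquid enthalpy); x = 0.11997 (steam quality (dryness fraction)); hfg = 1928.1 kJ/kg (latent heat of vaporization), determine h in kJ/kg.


h = hf + x * hfg
h = 890.78 + 0.11997 * 1928.1
h = 1122.1 kJ/kg


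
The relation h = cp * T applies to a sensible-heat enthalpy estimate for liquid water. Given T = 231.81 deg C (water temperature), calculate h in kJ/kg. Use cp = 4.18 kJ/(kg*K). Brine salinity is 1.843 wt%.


h = cp * T
h = 4.18 * 231.81
h = 968.97 kJ/kg


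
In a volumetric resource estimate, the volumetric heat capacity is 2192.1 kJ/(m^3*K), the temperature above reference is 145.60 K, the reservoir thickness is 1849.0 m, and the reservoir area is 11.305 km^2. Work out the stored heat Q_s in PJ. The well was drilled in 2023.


Step 1: Vr = A*1e6*hr = 11.305*1e6*1849.0 = 2.090294e+10 m^3
Step 2: Q_s = Vr*rhoc*dT/1e12 = 2.090294e+10*2192.1*145.6/1e12 = 6671.6 PJ
Q_s = 6671.6 PJ


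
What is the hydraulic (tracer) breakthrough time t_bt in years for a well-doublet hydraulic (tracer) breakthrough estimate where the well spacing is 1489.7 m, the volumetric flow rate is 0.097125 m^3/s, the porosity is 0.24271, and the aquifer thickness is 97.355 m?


t_bt = pi * hr * phi * L^2 / (3 * Qv) / (365.25*86400)
t_bt = pi * 97.355 * 0.24271 * 1489.7^2 / (3 * 0.097125) / (365.25*86400)
t_bt = 17.916 years


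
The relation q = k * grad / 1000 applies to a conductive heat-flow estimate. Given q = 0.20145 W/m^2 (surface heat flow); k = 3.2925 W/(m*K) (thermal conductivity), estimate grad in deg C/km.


grad = q * 1000 / k
grad = 0.20145 * 1000 / 3.2925
grad = 61.185 deg C/km


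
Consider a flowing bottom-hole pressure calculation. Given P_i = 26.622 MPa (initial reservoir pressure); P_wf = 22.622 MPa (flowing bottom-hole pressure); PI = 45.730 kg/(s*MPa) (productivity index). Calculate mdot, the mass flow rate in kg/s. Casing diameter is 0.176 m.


mdot = (P_i - P_wf) * PI
mdot = (26.622 - 22.622) * 45.730
mdot = 182.92 kg/s


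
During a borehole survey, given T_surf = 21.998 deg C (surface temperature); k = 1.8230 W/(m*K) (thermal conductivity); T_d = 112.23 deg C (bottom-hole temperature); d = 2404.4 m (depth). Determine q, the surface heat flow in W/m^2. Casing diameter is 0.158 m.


Step 1: grad = (T_d - T_surf)/d * 1000 = (112.23 - 21.998)/2404.4 * 1000 = 37.52787 deg C/km
Step 2: q = k * grad / 1000 = 1.823 * 37.52787 / 1000 = 0.068413 W/m^2
q = 0.068413 W/m^2


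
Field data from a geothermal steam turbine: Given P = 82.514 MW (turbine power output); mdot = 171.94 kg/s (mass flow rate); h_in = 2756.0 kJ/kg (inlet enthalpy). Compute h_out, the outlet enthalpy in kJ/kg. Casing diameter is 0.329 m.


h_out = h_in - P * 1000 / mdot
h_out = 2756.0 - 82.514 * 1000 / 171.94
h_out = 2276.1 kJ/kg


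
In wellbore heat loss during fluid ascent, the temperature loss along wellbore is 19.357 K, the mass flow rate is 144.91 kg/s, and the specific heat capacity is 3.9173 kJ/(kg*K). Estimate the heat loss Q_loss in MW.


Q_loss = mdot * cp * dT
Q_loss = 144.91 * 3.9173 * 19.357
Q_loss = 10988.12 kW
Convert: 10988.12 kW * 0.001 = 10.988 MW
Q_loss = 10.988 MW


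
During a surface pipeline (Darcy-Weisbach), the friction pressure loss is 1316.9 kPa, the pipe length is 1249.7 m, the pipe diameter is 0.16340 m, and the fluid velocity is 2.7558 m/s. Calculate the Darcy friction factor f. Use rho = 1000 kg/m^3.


f = dP*1000 / ((L/D)*(rho*vel^2/2))
f = 1316.9*1000 / ((1249.7/0.16340)*(1000*2.7558^2/2))
f = 0.045345


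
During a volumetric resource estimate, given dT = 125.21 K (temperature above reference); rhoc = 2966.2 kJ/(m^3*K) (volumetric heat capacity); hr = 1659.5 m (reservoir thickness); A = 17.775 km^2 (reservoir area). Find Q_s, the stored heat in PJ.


Step 1: Vr = A*1e6*hr = 17.775*1e6*1659.5 = 2.949761e+10 m^3
Step 2: Q_s = Vr*rhoc*dT/1e12 = 2.949761e+10*2966.2*125.21/1e12 = 10955 PJ
Q_s = 10955 PJ


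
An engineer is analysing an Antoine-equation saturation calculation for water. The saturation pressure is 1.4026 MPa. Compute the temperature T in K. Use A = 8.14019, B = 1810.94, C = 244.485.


T = B / (A - log10(P_sat * 760 / 0.101325)) - C
T = 1810.94 / (8.14019 - log10(1.4026 * 760 / 0.101325)) - 244.485
T = 195.2600 deg C
Convert to K: 195.2600 + 273.15 = 468.41 K
T = 468.41 K


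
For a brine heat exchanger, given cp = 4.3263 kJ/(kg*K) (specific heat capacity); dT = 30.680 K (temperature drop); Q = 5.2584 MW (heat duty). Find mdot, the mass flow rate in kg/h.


mdot = Q * 1000 / (cp * dT)
mdot = 5.2584 * 1000 / (4.3263 * 30.680)
mdot = 39.61700 kg/s
Convert: 39.61700 kg/s * 3600.0 = 1.4262e+05 kg/h
mdot = 1.4262e+05 kg/h


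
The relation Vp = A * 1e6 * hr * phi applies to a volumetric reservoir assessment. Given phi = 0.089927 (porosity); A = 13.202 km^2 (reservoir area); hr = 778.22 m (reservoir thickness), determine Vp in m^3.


Vp = A * 1e6 * hr * phi
Vp = 13.202 * 1e6 * 778.22 * 0.089927
Vp = 9.2392e+08 m^3


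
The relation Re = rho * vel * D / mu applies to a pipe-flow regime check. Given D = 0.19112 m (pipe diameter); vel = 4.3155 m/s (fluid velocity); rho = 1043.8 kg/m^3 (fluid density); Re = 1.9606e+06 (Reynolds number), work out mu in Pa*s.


mu = rho * vel * D / Re
mu = 1043.8 * 4.3155 * 0.19112 / 1.9606e+06
mu = 0.00043910 Pa*s


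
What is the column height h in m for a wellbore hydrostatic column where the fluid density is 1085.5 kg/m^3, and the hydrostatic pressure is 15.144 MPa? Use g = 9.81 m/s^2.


h = P * 1e6 / (g * rho)
h = 15.144 * 1e6 / (9.81 * 1085.5)
h = 1422.1 m


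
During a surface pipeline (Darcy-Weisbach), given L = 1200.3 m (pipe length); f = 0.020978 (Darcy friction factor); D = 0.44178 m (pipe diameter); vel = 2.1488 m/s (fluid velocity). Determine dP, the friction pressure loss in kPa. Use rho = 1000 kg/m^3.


dP = f * (L/D) * (rho*vel^2/2) / 1000
dP = 0.020978 * (1200.3/0.44178) * (1000*2.1488^2/2) / 1000
dP = 131.59 kPa


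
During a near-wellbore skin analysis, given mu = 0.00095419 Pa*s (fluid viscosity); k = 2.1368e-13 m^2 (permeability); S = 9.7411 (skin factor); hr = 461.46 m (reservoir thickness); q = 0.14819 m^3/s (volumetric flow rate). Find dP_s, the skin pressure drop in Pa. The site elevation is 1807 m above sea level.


dP_s = S * q * mu / (2*pi*k*hr) / 1000
dP_s = 9.7411 * 0.14819 * 0.00095419 / (2*pi*2.1368e-13*461.46) / 1000
dP_s = 2223.228 kPa
Convert: 2223.228 kPa * 1000.0 = 2.2232e+06 Pa
dP_s = 2.2232e+06 Pa


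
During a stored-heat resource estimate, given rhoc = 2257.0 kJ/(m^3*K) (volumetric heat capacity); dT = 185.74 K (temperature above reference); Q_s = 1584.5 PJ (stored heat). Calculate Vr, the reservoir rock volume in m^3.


Vr = Q_s * 1e12 / (rhoc * dT)
Vr = 1584.5 * 1e12 / (2257.0 * 185.74)
Vr = 3.7797e+09 m^3


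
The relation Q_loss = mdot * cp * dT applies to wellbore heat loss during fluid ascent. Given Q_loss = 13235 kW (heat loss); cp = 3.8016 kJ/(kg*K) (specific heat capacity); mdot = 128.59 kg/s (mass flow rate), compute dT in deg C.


dT = Q_loss / (mdot * cp)
dT = 13235 / (128.59 * 3.8016)
dT = 27.07387 K
Convert (temperature difference, 1 K = 1 deg C): 27.07387 K = 27.07387 deg C
dT = 27.074 deg C


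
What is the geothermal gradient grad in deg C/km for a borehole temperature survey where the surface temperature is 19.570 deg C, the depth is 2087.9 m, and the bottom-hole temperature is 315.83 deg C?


grad = (T_d - T_surf) / d * 1000
grad = (315.83 - 19.570) / 2087.9 * 1000
grad = 141.89 deg C/km


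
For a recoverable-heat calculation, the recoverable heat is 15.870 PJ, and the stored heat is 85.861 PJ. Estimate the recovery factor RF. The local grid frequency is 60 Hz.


RF = Q_rec / Q_s
RF = 15.870 / 85.861
RF = 0.18483


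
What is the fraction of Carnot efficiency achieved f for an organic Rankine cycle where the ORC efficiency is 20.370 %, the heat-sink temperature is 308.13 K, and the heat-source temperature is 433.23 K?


f = (eta_orc/100) / (1 - Tc/Th)
f = (20.370/100) / (1 - 308.13/433.23)
f = 0.70543


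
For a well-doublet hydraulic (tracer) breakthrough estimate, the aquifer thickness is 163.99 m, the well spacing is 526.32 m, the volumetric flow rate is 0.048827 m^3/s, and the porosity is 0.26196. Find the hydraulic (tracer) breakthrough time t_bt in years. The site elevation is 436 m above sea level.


t_bt = pi * hr * phi * L^2 / (3 * Qv) / (365.25*86400)
t_bt = pi * 163.99 * 0.26196 * 526.32^2 / (3 * 0.048827) / (365.25*86400)
t_bt = 8.0875 years


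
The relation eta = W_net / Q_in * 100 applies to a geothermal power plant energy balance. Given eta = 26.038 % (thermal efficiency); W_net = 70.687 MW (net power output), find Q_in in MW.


Q_in = W_net / (eta / 100)
Q_in = 70.687 / (26.038 / 100)
Q_in = 271.48 MW


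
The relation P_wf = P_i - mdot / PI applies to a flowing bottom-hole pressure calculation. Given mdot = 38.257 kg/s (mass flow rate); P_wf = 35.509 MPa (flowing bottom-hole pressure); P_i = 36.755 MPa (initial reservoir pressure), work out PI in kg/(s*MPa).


PI = mdot / (P_i - P_wf)
PI = 38.257 / (36.755 - 35.509)
PI = 30.704 kg/(s*MPa)


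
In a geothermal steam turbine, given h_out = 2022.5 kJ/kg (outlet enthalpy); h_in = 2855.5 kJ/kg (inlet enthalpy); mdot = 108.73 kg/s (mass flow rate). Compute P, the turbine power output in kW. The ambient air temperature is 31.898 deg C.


P = mdot * (h_in - h_out) / 1000
P = 108.73 * (2855.5 - 2022.5) / 1000
P = 90.57209 MW
Convert: 90.57209 MW * 1000.0 = 90572 kW
P = 90572 kW


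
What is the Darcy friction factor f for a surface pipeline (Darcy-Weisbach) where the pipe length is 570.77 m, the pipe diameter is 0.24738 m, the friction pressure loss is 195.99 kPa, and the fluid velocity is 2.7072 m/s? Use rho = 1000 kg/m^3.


f = dP*1000 / ((L/D)*(rho*vel^2/2))
f = 195.99*1000 / ((570.77/0.24738)*(1000*2.7072^2/2))
f = 0.023181


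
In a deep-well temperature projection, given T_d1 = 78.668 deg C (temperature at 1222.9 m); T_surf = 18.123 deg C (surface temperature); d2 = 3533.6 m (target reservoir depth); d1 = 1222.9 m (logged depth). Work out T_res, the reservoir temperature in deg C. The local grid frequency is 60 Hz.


Step 1: grad = (T_d1 - T_surf)/d1 * 1000 = (78.668 - 18.123)/1222.9 * 1000 = 49.50936 deg C/km
Step 2: T_res = T_surf + grad*d2/1000 = 18.123 + 49.50936*3533.6/1000 = 193.07 deg C
T_res = 193.07 deg C


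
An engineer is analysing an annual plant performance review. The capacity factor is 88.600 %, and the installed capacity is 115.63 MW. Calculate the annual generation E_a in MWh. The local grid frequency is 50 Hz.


E_a = CF / 100 * cap * 8760
E_a = 88.600 / 100 * 115.63 * 8760
E_a = 8.9745e+05 MWh


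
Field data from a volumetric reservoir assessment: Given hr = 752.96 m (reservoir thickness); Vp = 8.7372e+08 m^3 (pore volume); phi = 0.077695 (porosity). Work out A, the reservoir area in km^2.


A = Vp / (1e6 * hr * phi)
A = 8.7372e+08 / (1e6 * 752.96 * 0.077695)
A = 14.935 km^2


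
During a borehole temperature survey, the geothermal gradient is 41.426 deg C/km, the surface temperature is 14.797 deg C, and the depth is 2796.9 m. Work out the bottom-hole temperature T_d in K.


T_d = T_surf + grad * d / 1000
T_d = 14.797 + 41.426 * 2796.9 / 1000
T_d = 130.6614 deg C
Convert to K: 130.6614 + 273.15 = 403.81 K
T_d = 403.81 K


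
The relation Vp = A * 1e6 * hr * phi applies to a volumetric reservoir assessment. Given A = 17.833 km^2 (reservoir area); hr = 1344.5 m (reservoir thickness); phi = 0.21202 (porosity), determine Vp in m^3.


Vp = A * 1e6 * hr * phi
Vp = 17.833 * 1e6 * 1344.5 * 0.21202
Vp = 5.0835e+09 m^3


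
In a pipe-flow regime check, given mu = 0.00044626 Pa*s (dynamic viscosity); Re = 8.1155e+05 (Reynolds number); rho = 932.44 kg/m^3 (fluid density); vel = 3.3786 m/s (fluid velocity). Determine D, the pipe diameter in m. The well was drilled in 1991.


D = Re * mu / (rho * vel)
D = 8.1155e+05 * 0.00044626 / (932.44 * 3.3786)
D = 0.11496 m


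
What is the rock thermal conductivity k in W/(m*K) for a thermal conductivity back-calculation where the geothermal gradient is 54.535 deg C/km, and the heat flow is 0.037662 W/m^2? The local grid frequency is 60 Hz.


k = q / (grad / 1000)
k = 0.037662 / (54.535 / 1000)
k = 0.69060 W/(m*K)


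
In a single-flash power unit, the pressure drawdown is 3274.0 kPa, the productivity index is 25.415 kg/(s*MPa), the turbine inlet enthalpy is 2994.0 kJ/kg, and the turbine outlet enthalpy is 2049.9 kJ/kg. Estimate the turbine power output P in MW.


Step 1: mdot = PI * dP / 1000 = 25.415 * 3274.0 / 1000 = 83.20871 kg/s
Step 2: P = mdot*(h_in - h_out)/1000 = 83.20871*(2994.0 - 2049.9)/1000 = 78.557 MW
P = 78.557 MW


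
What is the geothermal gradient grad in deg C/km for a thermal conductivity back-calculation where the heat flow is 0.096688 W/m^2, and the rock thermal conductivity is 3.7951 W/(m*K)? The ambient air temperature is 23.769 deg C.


grad = q / k * 1000
grad = 0.096688 / 3.7951 * 1000
grad = 25.477 deg C/km


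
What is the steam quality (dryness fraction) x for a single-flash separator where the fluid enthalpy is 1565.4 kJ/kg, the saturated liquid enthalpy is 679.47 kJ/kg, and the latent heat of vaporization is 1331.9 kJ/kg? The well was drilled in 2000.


x = (h - hf) / hfg
x = (1565.4 - 679.47) / 1331.9
x = 0.66516


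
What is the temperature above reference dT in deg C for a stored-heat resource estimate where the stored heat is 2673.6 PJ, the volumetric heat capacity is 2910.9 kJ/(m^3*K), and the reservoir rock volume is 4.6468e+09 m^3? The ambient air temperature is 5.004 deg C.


dT = Q_s * 1e12 / (Vr * rhoc)
dT = 2673.6 * 1e12 / (4.6468e+09 * 2910.9)
dT = 197.6584 K
Convert (temperature difference, 1 K = 1 deg C): 197.6584 K = 197.6584 deg C
dT = 197.66 deg C


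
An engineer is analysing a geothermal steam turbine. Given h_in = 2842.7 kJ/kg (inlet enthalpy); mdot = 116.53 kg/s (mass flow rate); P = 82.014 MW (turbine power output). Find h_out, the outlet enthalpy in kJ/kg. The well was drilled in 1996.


h_out = h_in - P * 1000 / mdot
h_out = 2842.7 - 82.014 * 1000 / 116.53
h_out = 2138.9 kJ/kg


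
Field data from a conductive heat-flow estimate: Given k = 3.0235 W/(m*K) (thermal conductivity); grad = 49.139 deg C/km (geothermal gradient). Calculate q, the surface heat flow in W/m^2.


q = k * grad / 1000
q = 3.0235 * 49.139 / 1000
q = 0.14857 W/m^2


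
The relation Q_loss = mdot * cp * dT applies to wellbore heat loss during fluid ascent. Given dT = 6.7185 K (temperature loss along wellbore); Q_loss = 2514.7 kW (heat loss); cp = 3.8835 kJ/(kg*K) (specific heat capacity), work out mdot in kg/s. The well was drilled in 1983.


mdot = Q_loss / (cp * dT)
mdot = 2514.7 / (3.8835 * 6.7185)
mdot = 96.381 kg/s


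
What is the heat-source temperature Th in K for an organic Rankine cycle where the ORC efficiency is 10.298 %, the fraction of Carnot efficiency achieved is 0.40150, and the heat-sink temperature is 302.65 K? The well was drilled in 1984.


Th = Tc / (1 - (eta_orc/100)/f)
Th = 302.65 / (1 - (10.298/100)/0.40150)
Th = 407.05 K


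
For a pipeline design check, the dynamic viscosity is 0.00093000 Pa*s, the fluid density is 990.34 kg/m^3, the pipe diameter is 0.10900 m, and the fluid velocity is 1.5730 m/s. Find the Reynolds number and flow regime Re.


Step 1: Re = rho*vel*D/mu = 990.34*1.573*0.109/0.00093 = 1.8258e+05
Step 2: Re = 1.8258e+05 > 4000, so flow is turbulent.
Re = 1.8258e+05 (turbulent)


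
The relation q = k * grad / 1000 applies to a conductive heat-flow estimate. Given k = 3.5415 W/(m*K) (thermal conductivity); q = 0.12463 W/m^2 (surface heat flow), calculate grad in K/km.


grad = q * 1000 / k
grad = 0.12463 * 1000 / 3.5415
grad = 35.19130 deg C/km
Convert: 35.19130 deg C/km * 1.0 = 35.191 K/km
grad = 35.191 K/km


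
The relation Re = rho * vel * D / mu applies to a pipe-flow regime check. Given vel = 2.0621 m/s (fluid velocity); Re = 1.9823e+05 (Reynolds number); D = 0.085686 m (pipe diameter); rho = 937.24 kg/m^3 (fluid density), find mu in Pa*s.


mu = rho * vel * D / Re
mu = 937.24 * 2.0621 * 0.085686 / 1.9823e+05
mu = 0.00083541 Pa*s


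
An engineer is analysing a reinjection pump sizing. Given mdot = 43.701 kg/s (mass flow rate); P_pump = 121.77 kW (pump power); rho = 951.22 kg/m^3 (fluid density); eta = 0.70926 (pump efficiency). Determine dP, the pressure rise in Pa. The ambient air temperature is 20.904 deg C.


dP = P_pump * rho * eta / mdot
dP = 121.77 * 951.22 * 0.70926 / 43.701
dP = 1879.903 kPa
Convert: 1879.903 kPa * 1000.0 = 1.8799e+06 Pa
dP = 1.8799e+06 Pa


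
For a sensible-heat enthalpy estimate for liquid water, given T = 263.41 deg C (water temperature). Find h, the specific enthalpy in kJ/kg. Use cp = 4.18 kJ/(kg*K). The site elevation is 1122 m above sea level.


h = cp * T
h = 4.18 * 263.41
h = 1101.1 kJ/kg


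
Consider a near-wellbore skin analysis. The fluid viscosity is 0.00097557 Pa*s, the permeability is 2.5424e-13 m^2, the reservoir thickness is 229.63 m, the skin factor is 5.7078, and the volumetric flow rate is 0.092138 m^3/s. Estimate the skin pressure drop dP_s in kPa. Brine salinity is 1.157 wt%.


dP_s = S * q * mu / (2*pi*k*hr) / 1000
dP_s = 5.7078 * 0.092138 * 0.00097557 / (2*pi*2.5424e-13*229.63) / 1000
dP_s = 1398.7 kPa


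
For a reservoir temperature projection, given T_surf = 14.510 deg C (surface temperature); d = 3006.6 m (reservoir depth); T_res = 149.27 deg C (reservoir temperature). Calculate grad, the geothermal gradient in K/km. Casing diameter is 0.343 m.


grad = (T_res - T_surf) / d * 1000
grad = (149.27 - 14.510) / 3006.6 * 1000
grad = 44.82139 deg C/km
Convert: 44.82139 deg C/km * 1.0 = 44.821 K/km
grad = 44.821 K/km


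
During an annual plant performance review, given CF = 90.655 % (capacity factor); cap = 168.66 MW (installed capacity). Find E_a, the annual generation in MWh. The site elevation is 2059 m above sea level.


E_a = CF / 100 * cap * 8760
E_a = 90.655 / 100 * 168.66 * 8760
E_a = 1.3394e+06 MWh


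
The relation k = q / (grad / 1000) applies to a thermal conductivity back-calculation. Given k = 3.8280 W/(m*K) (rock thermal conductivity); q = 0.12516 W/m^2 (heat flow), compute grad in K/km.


grad = q / k * 1000
grad = 0.12516 / 3.8280 * 1000
grad = 32.69592 deg C/km
Convert: 32.69592 deg C/km * 1.0 = 32.696 K/km
grad = 32.696 K/km


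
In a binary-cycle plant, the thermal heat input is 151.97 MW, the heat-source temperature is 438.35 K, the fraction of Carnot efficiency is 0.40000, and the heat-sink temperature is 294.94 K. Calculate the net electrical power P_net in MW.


Step 1: eta = (1 - Tc/Th)*f = (1 - 294.94/438.35)*0.4 = 0.1308635
Step 2: P_net = eta * Q_in = 0.1308635 * 151.97 = 19.887 MW
P_net = 19.887 MW


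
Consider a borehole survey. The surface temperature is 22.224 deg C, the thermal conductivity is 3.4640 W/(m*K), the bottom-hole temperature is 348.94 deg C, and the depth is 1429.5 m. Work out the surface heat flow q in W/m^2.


Step 1: grad = (T_d - T_surf)/d * 1000 = (348.94 - 22.224)/1429.5 * 1000 = 228.5526 deg C/km
Step 2: q = k * grad / 1000 = 3.464 * 228.5526 / 1000 = 0.79171 W/m^2
q = 0.79171 W/m^2


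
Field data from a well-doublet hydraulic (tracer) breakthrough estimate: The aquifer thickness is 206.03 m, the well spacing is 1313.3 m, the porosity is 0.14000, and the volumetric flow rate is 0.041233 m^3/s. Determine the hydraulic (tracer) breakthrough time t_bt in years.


t_bt = pi * hr * phi * L^2 / (3 * Qv) / (365.25*86400)
t_bt = pi * 206.03 * 0.14000 * 1313.3^2 / (3 * 0.041233) / (365.25*86400)
t_bt = 40.037 years


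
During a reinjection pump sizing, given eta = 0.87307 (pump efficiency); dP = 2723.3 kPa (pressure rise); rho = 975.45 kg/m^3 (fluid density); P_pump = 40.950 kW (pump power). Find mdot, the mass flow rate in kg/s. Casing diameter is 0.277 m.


mdot = P_pump * rho * eta / dP
mdot = 40.950 * 975.45 * 0.87307 / 2723.3
mdot = 12.806 kg/s


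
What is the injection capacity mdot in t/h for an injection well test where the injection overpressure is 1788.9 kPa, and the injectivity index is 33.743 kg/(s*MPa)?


mdot = II * dP / 1000
mdot = 33.743 * 1788.9 / 1000
mdot = 60.36285 kg/s
Convert: 60.36285 kg/s * 3.6 = 217.31 t/h
mdot = 217.31 t/h


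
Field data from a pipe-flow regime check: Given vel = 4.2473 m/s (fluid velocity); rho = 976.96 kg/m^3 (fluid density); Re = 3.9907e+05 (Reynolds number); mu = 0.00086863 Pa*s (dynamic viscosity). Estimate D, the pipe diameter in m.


D = Re * mu / (rho * vel)
D = 3.9907e+05 * 0.00086863 / (976.96 * 4.2473)
D = 0.083540 m


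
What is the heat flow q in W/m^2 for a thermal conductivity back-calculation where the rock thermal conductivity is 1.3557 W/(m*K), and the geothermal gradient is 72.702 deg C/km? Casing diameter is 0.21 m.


q = k * grad / 1000
q = 1.3557 * 72.702 / 1000
q = 0.098562 W/m^2


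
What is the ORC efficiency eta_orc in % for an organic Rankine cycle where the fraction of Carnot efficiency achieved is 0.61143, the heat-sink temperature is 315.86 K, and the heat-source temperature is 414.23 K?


eta_orc = (1 - Tc/Th) * f * 100
eta_orc = (1 - 315.86/414.23) * 0.61143 * 100
eta_orc = 14.520 %


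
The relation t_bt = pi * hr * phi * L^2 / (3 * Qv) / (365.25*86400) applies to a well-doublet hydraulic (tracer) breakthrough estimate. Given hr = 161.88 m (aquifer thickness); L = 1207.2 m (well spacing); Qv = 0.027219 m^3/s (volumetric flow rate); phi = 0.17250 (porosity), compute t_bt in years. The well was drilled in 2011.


t_bt = pi * hr * phi * L^2 / (3 * Qv) / (365.25*86400)
t_bt = pi * 161.88 * 0.17250 * 1207.2^2 / (3 * 0.027219) / (365.25*86400)
t_bt = 49.613 years


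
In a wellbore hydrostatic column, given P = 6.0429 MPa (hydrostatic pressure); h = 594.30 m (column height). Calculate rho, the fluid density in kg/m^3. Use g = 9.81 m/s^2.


rho = P * 1e6 / (g * h)
rho = 6.0429 * 1e6 / (9.81 * 594.30)
rho = 1036.5 kg/m^3


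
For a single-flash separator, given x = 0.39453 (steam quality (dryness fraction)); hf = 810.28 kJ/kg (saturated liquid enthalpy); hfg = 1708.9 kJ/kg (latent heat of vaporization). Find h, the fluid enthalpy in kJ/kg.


h = hf + x * hfg
h = 810.28 + 0.39453 * 1708.9
h = 1484.5 kJ/kg


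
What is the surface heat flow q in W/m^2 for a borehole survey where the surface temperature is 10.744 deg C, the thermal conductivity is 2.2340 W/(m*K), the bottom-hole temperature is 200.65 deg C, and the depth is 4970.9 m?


Step 1: grad = (T_d - T_surf)/d * 1000 = (200.65 - 10.744)/4970.9 * 1000 = 38.20354 deg C/km
Step 2: q = k * grad / 1000 = 2.234 * 38.20354 / 1000 = 0.085347 W/m^2
q = 0.085347 W/m^2


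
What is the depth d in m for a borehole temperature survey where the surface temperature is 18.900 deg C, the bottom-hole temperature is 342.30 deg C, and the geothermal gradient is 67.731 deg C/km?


d = (T_d - T_surf) / grad * 1000
d = (342.30 - 18.900) / 67.731 * 1000
d = 4774.8 m


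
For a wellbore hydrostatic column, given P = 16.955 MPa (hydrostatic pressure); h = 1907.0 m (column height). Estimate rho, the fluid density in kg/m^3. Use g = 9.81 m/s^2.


rho = P * 1e6 / (g * h)
rho = 16.955 * 1e6 / (9.81 * 1907.0)
rho = 906.31 kg/m^3


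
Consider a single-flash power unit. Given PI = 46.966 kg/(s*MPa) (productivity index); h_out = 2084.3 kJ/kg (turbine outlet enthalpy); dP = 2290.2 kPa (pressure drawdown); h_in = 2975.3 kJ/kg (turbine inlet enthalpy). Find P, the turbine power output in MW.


Step 1: mdot = PI * dP / 1000 = 46.966 * 2290.2 / 1000 = 107.5615 kg/s
Step 2: P = mdot*(h_in - h_out)/1000 = 107.5615*(2975.3 - 2084.3)/1000 = 95.837 MW
P = 95.837 MW


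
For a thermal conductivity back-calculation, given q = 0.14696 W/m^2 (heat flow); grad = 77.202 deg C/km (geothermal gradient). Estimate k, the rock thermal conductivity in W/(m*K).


k = q / (grad / 1000)
k = 0.14696 / (77.202 / 1000)
k = 1.9036 W/(m*K)


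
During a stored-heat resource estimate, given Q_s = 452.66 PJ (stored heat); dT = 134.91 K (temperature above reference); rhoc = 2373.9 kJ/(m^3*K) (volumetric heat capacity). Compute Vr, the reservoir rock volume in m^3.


Vr = Q_s * 1e12 / (rhoc * dT)
Vr = 452.66 * 1e12 / (2373.9 * 134.91)
Vr = 1.4134e+09 m^3


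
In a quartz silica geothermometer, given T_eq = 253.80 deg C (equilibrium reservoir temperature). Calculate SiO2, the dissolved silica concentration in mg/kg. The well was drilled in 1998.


SiO2 = 10^(5.19 - 1309/(T_eq + 273.15))
SiO2 = 10^(5.19 - 1309/(253.80 + 273.15))
SiO2 = 508.03 mg/kg


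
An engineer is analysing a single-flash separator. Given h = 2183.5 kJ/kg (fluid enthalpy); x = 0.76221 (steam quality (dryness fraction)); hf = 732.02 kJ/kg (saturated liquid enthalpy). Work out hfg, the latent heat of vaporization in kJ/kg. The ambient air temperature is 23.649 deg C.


hfg = (h - hf) / x
hfg = (2183.5 - 732.02) / 0.76221
hfg = 1904.3 kJ/kg


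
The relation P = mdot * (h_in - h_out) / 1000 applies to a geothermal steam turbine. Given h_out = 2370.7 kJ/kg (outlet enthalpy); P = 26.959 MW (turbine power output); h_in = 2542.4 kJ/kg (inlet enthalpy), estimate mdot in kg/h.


mdot = P * 1000 / (h_in - h_out)
mdot = 26.959 * 1000 / (2542.4 - 2370.7)
mdot = 157.0122 kg/s
Convert: 157.0122 kg/s * 3600.0 = 5.6524e+05 kg/h
mdot = 5.6524e+05 kg/h


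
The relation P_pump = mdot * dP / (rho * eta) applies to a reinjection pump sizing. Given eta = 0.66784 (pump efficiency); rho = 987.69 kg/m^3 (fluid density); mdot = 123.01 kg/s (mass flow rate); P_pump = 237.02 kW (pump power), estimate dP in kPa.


dP = P_pump * rho * eta / mdot
dP = 237.02 * 987.69 * 0.66784 / 123.01
dP = 1271.0 kPa


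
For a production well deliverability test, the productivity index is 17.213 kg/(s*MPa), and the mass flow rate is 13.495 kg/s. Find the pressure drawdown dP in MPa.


dP = mdot * 1000 / PI
dP = 13.495 * 1000 / 17.213
dP = 784.0005 kPa
Convert: 784.0005 kPa * 0.001 = 0.78400 MPa
dP = 0.78400 MPa


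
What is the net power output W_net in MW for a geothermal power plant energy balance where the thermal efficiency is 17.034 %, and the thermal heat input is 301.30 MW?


W_net = eta / 100 * Q_in
W_net = 17.034 / 100 * 301.30
W_net = 51.323 MW


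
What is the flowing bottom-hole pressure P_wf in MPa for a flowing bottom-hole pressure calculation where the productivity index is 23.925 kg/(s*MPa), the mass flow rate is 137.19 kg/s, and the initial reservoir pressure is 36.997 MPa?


P_wf = P_i - mdot / PI
P_wf = 36.997 - 137.19 / 23.925
P_wf = 31.263 MPa


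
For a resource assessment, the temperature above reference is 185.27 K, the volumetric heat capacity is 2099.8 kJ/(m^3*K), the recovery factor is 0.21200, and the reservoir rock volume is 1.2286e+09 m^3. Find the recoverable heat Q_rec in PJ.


Step 1: Q_s = Vr*rhoc*dT/1e12 = 1.2286e+09*2099.8*185.27/1e12 = 477.9622 PJ
Step 2: Q_rec = Q_s * RF = 477.9622 * 0.212 = 101.33 PJ
Q_rec = 101.33 PJ


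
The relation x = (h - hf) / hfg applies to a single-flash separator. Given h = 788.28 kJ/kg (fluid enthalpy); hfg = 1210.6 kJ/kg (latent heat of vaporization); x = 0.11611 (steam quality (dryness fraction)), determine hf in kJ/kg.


hf = h - x * hfg
hf = 788.28 - 0.11611 * 1210.6
hf = 647.72 kJ/kg


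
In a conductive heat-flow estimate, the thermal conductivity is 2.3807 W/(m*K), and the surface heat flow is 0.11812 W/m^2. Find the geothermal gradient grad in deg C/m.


grad = q * 1000 / k
grad = 0.11812 * 1000 / 2.3807
grad = 49.61566 deg C/km
Convert: 49.61566 deg C/km * 0.001 = 0.049616 deg C/m
grad = 0.049616 deg C/m


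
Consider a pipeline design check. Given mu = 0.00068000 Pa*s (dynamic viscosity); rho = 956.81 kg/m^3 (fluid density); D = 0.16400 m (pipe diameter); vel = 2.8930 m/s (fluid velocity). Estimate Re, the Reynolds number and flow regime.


Step 1: Re = rho*vel*D/mu = 956.81*2.893*0.164/0.00068 = 6.6759e+05
Step 2: Re = 6.6759e+05 > 4000, so flow is turbulent.
Re = 6.6759e+05 (turbulent)


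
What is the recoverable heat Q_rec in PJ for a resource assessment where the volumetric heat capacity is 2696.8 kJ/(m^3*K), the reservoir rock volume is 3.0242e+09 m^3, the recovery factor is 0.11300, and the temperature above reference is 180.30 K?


Step 1: Q_s = Vr*rhoc*dT/1e12 = 3.0242e+09*2696.8*180.3/1e12 = 1470.466 PJ
Step 2: Q_rec = Q_s * RF = 1470.466 * 0.113 = 166.16 PJ
Q_rec = 166.16 PJ


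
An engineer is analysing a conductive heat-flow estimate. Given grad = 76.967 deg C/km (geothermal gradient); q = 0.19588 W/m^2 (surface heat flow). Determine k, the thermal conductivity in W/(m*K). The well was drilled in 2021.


k = q * 1000 / grad
k = 0.19588 * 1000 / 76.967
k = 2.5450 W/(m*K)
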